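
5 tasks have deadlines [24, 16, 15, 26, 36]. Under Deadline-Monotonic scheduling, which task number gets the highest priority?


Sort tasks by relative deadline (ascending):
  Task 3: deadline = 15
  Task 2: deadline = 16
  Task 1: deadline = 24
  Task 4: deadline = 26
  Task 5: deadline = 36
Priority order (highest first): [3, 2, 1, 4, 5]
Highest priority task = 3

3


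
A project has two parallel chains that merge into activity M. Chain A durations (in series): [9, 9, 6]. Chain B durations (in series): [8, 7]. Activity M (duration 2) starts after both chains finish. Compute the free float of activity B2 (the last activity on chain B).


ES(B2) = sum of predecessors on chain B = 8
EF(B2) = ES + duration = 8 + 7 = 15
Successor of B2 is M. ES(M) = max(sum(A), sum(B)) = max(24, 15) = 24
Free float = ES(successor) - EF(current) = 24 - 15 = 9

9


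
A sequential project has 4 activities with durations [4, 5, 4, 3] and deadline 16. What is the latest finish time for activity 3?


LF(activity 3) = deadline - sum of successor durations
Successors: activities 4 through 4 with durations [3]
Sum of successor durations = 3
LF = 16 - 3 = 13

13


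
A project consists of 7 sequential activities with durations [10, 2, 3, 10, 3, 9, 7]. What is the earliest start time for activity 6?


Activity 6 starts after activities 1 through 5 complete.
Predecessor durations: [10, 2, 3, 10, 3]
ES = 10 + 2 + 3 + 10 + 3 = 28

28


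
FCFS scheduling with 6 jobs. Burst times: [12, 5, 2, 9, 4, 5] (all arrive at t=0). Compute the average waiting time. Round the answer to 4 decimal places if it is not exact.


FCFS order (as given): [12, 5, 2, 9, 4, 5]
Waiting times:
  Job 1: wait = 0
  Job 2: wait = 12
  Job 3: wait = 17
  Job 4: wait = 19
  Job 5: wait = 28
  Job 6: wait = 32
Sum of waiting times = 108
Average waiting time = 108/6 = 18.0

18.0


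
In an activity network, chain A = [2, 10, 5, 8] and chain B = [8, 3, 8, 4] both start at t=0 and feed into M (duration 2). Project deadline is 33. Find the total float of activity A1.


Forward pass: ES(A1) = sum of predecessors on chain A = 0
EF = ES + duration = 0 + 2 = 2
Backward pass: LF(M) = deadline = 33; LS(M) = 33 - 2 = 31
LF(A1) = LS(M) - sum(successors on chain A) = 31 - 23 = 8
LS = LF - duration = 8 - 2 = 6
Total float = LS - ES = 6 - 0 = 6

6


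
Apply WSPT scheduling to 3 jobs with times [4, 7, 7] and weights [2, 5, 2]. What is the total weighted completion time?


Compute p/w ratios and sort ascending (WSPT): [(7, 5), (4, 2), (7, 2)]
Compute weighted completion times:
  Job (p=7,w=5): C=7, w*C=5*7=35
  Job (p=4,w=2): C=11, w*C=2*11=22
  Job (p=7,w=2): C=18, w*C=2*18=36
Total weighted completion time = 93

93


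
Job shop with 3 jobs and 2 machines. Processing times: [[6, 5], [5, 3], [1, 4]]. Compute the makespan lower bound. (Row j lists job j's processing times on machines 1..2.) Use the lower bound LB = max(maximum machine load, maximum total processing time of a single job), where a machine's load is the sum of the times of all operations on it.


Machine loads:
  Machine 1: 6 + 5 + 1 = 12
  Machine 2: 5 + 3 + 4 = 12
Max machine load = 12
Job totals:
  Job 1: 11
  Job 2: 8
  Job 3: 5
Max job total = 11
Lower bound = max(12, 11) = 12

12


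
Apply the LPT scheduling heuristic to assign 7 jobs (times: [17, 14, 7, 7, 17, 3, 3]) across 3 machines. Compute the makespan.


Sort jobs in decreasing order (LPT): [17, 17, 14, 7, 7, 3, 3]
Assign each job to the least loaded machine:
  Machine 1: jobs [17, 7], load = 24
  Machine 2: jobs [17, 3, 3], load = 23
  Machine 3: jobs [14, 7], load = 21
Makespan = max load = 24

24


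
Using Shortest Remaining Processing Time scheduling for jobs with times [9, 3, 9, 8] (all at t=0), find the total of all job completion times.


Since all jobs arrive at t=0, SRPT equals SPT ordering.
SPT order: [3, 8, 9, 9]
Completion times:
  Job 1: p=3, C=3
  Job 2: p=8, C=11
  Job 3: p=9, C=20
  Job 4: p=9, C=29
Total completion time = 3 + 11 + 20 + 29 = 63

63


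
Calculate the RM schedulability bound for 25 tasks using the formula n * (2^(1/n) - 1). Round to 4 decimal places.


Compute 2^(1/25) = 1.0281138267
Subtract 1: 1.0281138267 - 1 = 0.0281138267
Multiply by n: 25 * 0.0281138267 = 0.7028456675
Round to 4 dp: 0.7028

0.7028


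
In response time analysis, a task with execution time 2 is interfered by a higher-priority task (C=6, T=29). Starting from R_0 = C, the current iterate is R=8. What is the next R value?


R_next = C + ceil(R_prev / T_hp) * C_hp
ceil(8 / 29) = ceil(0.2759) = 1
Interference = 1 * 6 = 6
R_next = 2 + 6 = 8
R_next = R_prev, so the iteration has converged (response time = 8).

8


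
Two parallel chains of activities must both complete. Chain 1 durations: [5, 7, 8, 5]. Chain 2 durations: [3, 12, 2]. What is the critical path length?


Path A total = 5 + 7 + 8 + 5 = 25
Path B total = 3 + 12 + 2 = 17
Critical path = longest path = max(25, 17) = 25

25


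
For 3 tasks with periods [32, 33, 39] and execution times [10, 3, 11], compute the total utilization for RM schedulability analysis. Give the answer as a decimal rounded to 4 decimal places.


Compute individual utilizations (exact fractions):
  Task 1: C/T = 10/32 = 5/16 (approx. 0.3125)
  Task 2: C/T = 3/33 = 1/11 (approx. 0.0909)
  Task 3: C/T = 11/39 (approx. 0.2821)
Total utilization U = 5/16 + 1/11 + 11/39 = 4705/6864
Rounded to 4 decimal places: U = 0.6855
RM (Liu & Layland) bound for 3 tasks = 0.779763; compare with U = 4705/6864 (approx. 0.685460)
U <= bound, so schedulable by RM sufficient condition.

0.6855


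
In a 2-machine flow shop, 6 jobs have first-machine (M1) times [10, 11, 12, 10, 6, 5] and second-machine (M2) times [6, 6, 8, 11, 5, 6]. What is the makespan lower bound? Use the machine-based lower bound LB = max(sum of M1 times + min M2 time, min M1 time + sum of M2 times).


LB1 = sum(M1 times) + min(M2 times) = 54 + 5 = 59
LB2 = min(M1 times) + sum(M2 times) = 5 + 42 = 47
Lower bound = max(LB1, LB2) = max(59, 47) = 59

59


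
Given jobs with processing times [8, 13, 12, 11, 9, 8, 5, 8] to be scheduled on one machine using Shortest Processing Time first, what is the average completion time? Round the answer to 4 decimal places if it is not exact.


Sort jobs by processing time (SPT order): [5, 8, 8, 8, 9, 11, 12, 13]
Compute completion times sequentially:
  Job 1: processing = 5, completes at 5
  Job 2: processing = 8, completes at 13
  Job 3: processing = 8, completes at 21
  Job 4: processing = 8, completes at 29
  Job 5: processing = 9, completes at 38
  Job 6: processing = 11, completes at 49
  Job 7: processing = 12, completes at 61
  Job 8: processing = 13, completes at 74
Sum of completion times = 290
Average completion time = 290/8 = 36.25

36.25


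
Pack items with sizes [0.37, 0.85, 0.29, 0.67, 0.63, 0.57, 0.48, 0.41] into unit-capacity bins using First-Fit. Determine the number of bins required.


Place items sequentially using First-Fit:
  Item 0.37 -> new Bin 1
  Item 0.85 -> new Bin 2
  Item 0.29 -> Bin 1 (now 0.66)
  Item 0.67 -> new Bin 3
  Item 0.63 -> new Bin 4
  Item 0.57 -> new Bin 5
  Item 0.48 -> new Bin 6
  Item 0.41 -> Bin 5 (now 0.98)
Total bins used = 6

6


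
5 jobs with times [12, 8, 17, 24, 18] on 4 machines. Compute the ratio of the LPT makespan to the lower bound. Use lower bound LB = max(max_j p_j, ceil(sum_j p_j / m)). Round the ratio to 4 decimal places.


LPT order: [24, 18, 17, 12, 8]
Machine loads after assignment: [24, 18, 17, 20]
LPT makespan = 24
Lower bound = max(max_job, ceil(total/4)) = max(24, 20) = 24
Ratio = 24 / 24 = 1.0

1.0


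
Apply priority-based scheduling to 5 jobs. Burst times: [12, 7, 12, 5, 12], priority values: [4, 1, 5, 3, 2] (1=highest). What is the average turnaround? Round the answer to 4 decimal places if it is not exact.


Sort by priority (ascending = highest first):
Order: [(1, 7), (2, 12), (3, 5), (4, 12), (5, 12)]
Completion times:
  Priority 1, burst=7, C=7
  Priority 2, burst=12, C=19
  Priority 3, burst=5, C=24
  Priority 4, burst=12, C=36
  Priority 5, burst=12, C=48
Average turnaround = 134/5 = 26.8

26.8


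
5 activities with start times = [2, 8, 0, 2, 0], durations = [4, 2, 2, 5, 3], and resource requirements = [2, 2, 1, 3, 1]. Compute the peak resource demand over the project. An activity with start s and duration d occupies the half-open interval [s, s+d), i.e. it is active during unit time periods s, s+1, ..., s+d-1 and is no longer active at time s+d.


Each activity i is active on [start_i, start_i + duration_i).
Compute total resource usage per time slot:
  t=0: active resources = [1, 1], total = 2
  t=1: active resources = [1, 1], total = 2
  t=2: active resources = [2, 3, 1], total = 6
  t=3: active resources = [2, 3], total = 5
  t=4: active resources = [2, 3], total = 5
  t=5: active resources = [2, 3], total = 5
  t=6: active resources = [3], total = 3
  t=7: active resources = [], total = 0
  t=8: active resources = [2], total = 2
  t=9: active resources = [2], total = 2
Peak resource demand = 6

6


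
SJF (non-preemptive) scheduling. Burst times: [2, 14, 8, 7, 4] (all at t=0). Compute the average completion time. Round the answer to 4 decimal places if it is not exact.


SJF order (ascending): [2, 4, 7, 8, 14]
Completion times:
  Job 1: burst=2, C=2
  Job 2: burst=4, C=6
  Job 3: burst=7, C=13
  Job 4: burst=8, C=21
  Job 5: burst=14, C=35
Average completion = 77/5 = 15.4

15.4


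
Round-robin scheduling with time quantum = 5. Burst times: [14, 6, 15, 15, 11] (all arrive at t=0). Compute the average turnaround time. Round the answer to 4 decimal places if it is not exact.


Time quantum = 5
Execution trace:
  J1 runs 5 units, time = 5
  J2 runs 5 units, time = 10
  J3 runs 5 units, time = 15
  J4 runs 5 units, time = 20
  J5 runs 5 units, time = 25
  J1 runs 5 units, time = 30
  J2 runs 1 units, time = 31
  J3 runs 5 units, time = 36
  J4 runs 5 units, time = 41
  J5 runs 5 units, time = 46
  J1 runs 4 units, time = 50
  J3 runs 5 units, time = 55
  J4 runs 5 units, time = 60
  J5 runs 1 units, time = 61
Finish times: [50, 31, 55, 60, 61]
Average turnaround = 257/5 = 51.4

51.4


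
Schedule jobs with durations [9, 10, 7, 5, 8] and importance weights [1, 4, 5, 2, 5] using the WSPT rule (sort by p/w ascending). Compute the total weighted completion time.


Compute p/w ratios and sort ascending (WSPT): [(7, 5), (8, 5), (10, 4), (5, 2), (9, 1)]
Compute weighted completion times:
  Job (p=7,w=5): C=7, w*C=5*7=35
  Job (p=8,w=5): C=15, w*C=5*15=75
  Job (p=10,w=4): C=25, w*C=4*25=100
  Job (p=5,w=2): C=30, w*C=2*30=60
  Job (p=9,w=1): C=39, w*C=1*39=39
Total weighted completion time = 309

309


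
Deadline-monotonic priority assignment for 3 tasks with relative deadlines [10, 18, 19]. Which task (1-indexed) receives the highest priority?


Sort tasks by relative deadline (ascending):
  Task 1: deadline = 10
  Task 2: deadline = 18
  Task 3: deadline = 19
Priority order (highest first): [1, 2, 3]
Highest priority task = 1

1


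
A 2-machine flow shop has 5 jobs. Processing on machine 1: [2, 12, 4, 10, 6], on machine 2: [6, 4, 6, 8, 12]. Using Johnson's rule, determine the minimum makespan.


Apply Johnson's rule:
  Group 1 (a <= b): [(1, 2, 6), (3, 4, 6), (5, 6, 12)]
  Group 2 (a > b): [(4, 10, 8), (2, 12, 4)]
Optimal job order: [1, 3, 5, 4, 2]
Schedule:
  Job 1: M1 done at 2, M2 done at 8
  Job 3: M1 done at 6, M2 done at 14
  Job 5: M1 done at 12, M2 done at 26
  Job 4: M1 done at 22, M2 done at 34
  Job 2: M1 done at 34, M2 done at 38
Makespan = 38

38


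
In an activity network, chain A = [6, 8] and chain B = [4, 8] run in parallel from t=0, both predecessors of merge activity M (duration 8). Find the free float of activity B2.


ES(B2) = sum of predecessors on chain B = 4
EF(B2) = ES + duration = 4 + 8 = 12
Successor of B2 is M. ES(M) = max(sum(A), sum(B)) = max(14, 12) = 14
Free float = ES(successor) - EF(current) = 14 - 12 = 2

2


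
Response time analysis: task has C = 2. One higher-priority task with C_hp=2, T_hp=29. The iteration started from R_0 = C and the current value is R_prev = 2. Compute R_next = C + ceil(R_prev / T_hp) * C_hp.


R_next = C + ceil(R_prev / T_hp) * C_hp
ceil(2 / 29) = ceil(0.069) = 1
Interference = 1 * 2 = 2
R_next = 2 + 2 = 4

4


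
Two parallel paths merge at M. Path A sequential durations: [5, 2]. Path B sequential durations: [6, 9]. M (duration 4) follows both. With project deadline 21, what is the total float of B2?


Forward pass: ES(B2) = sum of predecessors on chain B = 6
EF = ES + duration = 6 + 9 = 15
Backward pass: LF(M) = deadline = 21; LS(M) = 21 - 4 = 17
LF(B2) = LS(M) - sum(successors on chain B) = 17 - 0 = 17
LS = LF - duration = 17 - 9 = 8
Total float = LS - ES = 8 - 6 = 2

2


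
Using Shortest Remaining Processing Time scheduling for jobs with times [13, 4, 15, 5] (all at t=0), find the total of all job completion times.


Since all jobs arrive at t=0, SRPT equals SPT ordering.
SPT order: [4, 5, 13, 15]
Completion times:
  Job 1: p=4, C=4
  Job 2: p=5, C=9
  Job 3: p=13, C=22
  Job 4: p=15, C=37
Total completion time = 4 + 9 + 22 + 37 = 72

72


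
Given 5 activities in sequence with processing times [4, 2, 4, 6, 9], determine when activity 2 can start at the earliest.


Activity 2 starts after activities 1 through 1 complete.
Predecessor durations: [4]
ES = 4 = 4

4


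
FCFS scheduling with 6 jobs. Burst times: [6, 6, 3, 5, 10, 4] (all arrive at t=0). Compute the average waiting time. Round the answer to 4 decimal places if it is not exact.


FCFS order (as given): [6, 6, 3, 5, 10, 4]
Waiting times:
  Job 1: wait = 0
  Job 2: wait = 6
  Job 3: wait = 12
  Job 4: wait = 15
  Job 5: wait = 20
  Job 6: wait = 30
Sum of waiting times = 83
Average waiting time = 83/6 = 13.8333

13.8333


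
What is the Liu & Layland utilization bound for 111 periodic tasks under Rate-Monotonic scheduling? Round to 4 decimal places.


Compute 2^(1/111) = 1.0062641072
Subtract 1: 1.0062641072 - 1 = 0.0062641072
Multiply by n: 111 * 0.0062641072 = 0.6953158992
Round to 4 dp: 0.6953

0.6953


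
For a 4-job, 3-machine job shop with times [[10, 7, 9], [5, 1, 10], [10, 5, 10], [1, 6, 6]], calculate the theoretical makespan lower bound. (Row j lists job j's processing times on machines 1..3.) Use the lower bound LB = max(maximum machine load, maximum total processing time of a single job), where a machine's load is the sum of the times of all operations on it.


Machine loads:
  Machine 1: 10 + 5 + 10 + 1 = 26
  Machine 2: 7 + 1 + 5 + 6 = 19
  Machine 3: 9 + 10 + 10 + 6 = 35
Max machine load = 35
Job totals:
  Job 1: 26
  Job 2: 16
  Job 3: 25
  Job 4: 13
Max job total = 26
Lower bound = max(35, 26) = 35

35


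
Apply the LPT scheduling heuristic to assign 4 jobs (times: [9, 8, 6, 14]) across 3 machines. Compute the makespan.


Sort jobs in decreasing order (LPT): [14, 9, 8, 6]
Assign each job to the least loaded machine:
  Machine 1: jobs [14], load = 14
  Machine 2: jobs [9], load = 9
  Machine 3: jobs [8, 6], load = 14
Makespan = max load = 14

14


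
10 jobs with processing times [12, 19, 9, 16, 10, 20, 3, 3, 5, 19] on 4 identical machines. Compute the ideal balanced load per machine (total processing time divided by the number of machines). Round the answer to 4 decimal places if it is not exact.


Total processing time = 12 + 19 + 9 + 16 + 10 + 20 + 3 + 3 + 5 + 19 = 116
Number of machines = 4
Ideal balanced load = 116 / 4 = 29.0

29.0


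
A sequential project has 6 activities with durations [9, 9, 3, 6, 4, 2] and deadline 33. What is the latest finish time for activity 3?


LF(activity 3) = deadline - sum of successor durations
Successors: activities 4 through 6 with durations [6, 4, 2]
Sum of successor durations = 12
LF = 33 - 12 = 21

21


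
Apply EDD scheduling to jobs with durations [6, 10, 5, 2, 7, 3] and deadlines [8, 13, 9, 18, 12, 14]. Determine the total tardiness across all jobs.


Sort by due date (EDD order): [(6, 8), (5, 9), (7, 12), (10, 13), (3, 14), (2, 18)]
Compute completion times and tardiness:
  Job 1: p=6, d=8, C=6, tardiness=max(0,6-8)=0
  Job 2: p=5, d=9, C=11, tardiness=max(0,11-9)=2
  Job 3: p=7, d=12, C=18, tardiness=max(0,18-12)=6
  Job 4: p=10, d=13, C=28, tardiness=max(0,28-13)=15
  Job 5: p=3, d=14, C=31, tardiness=max(0,31-14)=17
  Job 6: p=2, d=18, C=33, tardiness=max(0,33-18)=15
Total tardiness = 55

55


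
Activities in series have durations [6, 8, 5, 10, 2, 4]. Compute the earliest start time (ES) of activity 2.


Activity 2 starts after activities 1 through 1 complete.
Predecessor durations: [6]
ES = 6 = 6

6


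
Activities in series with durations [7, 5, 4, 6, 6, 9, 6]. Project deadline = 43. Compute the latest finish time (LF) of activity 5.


LF(activity 5) = deadline - sum of successor durations
Successors: activities 6 through 7 with durations [9, 6]
Sum of successor durations = 15
LF = 43 - 15 = 28

28


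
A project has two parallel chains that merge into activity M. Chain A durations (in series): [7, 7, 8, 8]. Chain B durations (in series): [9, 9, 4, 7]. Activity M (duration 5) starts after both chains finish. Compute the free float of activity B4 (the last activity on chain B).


ES(B4) = sum of predecessors on chain B = 22
EF(B4) = ES + duration = 22 + 7 = 29
Successor of B4 is M. ES(M) = max(sum(A), sum(B)) = max(30, 29) = 30
Free float = ES(successor) - EF(current) = 30 - 29 = 1

1


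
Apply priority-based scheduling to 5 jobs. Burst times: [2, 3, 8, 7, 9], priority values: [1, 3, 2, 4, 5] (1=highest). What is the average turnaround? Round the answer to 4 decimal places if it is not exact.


Sort by priority (ascending = highest first):
Order: [(1, 2), (2, 8), (3, 3), (4, 7), (5, 9)]
Completion times:
  Priority 1, burst=2, C=2
  Priority 2, burst=8, C=10
  Priority 3, burst=3, C=13
  Priority 4, burst=7, C=20
  Priority 5, burst=9, C=29
Average turnaround = 74/5 = 14.8

14.8


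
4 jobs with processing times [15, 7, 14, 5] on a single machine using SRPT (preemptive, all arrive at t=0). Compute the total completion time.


Since all jobs arrive at t=0, SRPT equals SPT ordering.
SPT order: [5, 7, 14, 15]
Completion times:
  Job 1: p=5, C=5
  Job 2: p=7, C=12
  Job 3: p=14, C=26
  Job 4: p=15, C=41
Total completion time = 5 + 12 + 26 + 41 = 84

84


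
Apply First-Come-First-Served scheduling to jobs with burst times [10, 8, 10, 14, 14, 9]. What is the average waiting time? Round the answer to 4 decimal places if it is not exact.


FCFS order (as given): [10, 8, 10, 14, 14, 9]
Waiting times:
  Job 1: wait = 0
  Job 2: wait = 10
  Job 3: wait = 18
  Job 4: wait = 28
  Job 5: wait = 42
  Job 6: wait = 56
Sum of waiting times = 154
Average waiting time = 154/6 = 25.6667

25.6667


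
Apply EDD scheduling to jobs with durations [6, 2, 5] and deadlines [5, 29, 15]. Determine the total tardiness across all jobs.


Sort by due date (EDD order): [(6, 5), (5, 15), (2, 29)]
Compute completion times and tardiness:
  Job 1: p=6, d=5, C=6, tardiness=max(0,6-5)=1
  Job 2: p=5, d=15, C=11, tardiness=max(0,11-15)=0
  Job 3: p=2, d=29, C=13, tardiness=max(0,13-29)=0
Total tardiness = 1

1


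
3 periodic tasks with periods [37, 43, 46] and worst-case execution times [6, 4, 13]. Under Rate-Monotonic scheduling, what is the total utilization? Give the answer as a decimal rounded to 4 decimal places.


Compute individual utilizations (exact fractions):
  Task 1: C/T = 6/37 (approx. 0.1622)
  Task 2: C/T = 4/43 (approx. 0.093)
  Task 3: C/T = 13/46 (approx. 0.2826)
Total utilization U = 6/37 + 4/43 + 13/46 = 39359/73186
Rounded to 4 decimal places: U = 0.5378
RM (Liu & Layland) bound for 3 tasks = 0.779763; compare with U = 39359/73186 (approx. 0.537794)
U <= bound, so schedulable by RM sufficient condition.

0.5378


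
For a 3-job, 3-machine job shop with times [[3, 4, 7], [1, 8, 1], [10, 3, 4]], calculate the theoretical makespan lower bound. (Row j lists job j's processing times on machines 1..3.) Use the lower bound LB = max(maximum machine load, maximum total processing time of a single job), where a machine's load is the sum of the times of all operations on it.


Machine loads:
  Machine 1: 3 + 1 + 10 = 14
  Machine 2: 4 + 8 + 3 = 15
  Machine 3: 7 + 1 + 4 = 12
Max machine load = 15
Job totals:
  Job 1: 14
  Job 2: 10
  Job 3: 17
Max job total = 17
Lower bound = max(15, 17) = 17

17


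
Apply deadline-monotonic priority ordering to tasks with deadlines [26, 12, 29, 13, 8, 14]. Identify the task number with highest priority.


Sort tasks by relative deadline (ascending):
  Task 5: deadline = 8
  Task 2: deadline = 12
  Task 4: deadline = 13
  Task 6: deadline = 14
  Task 1: deadline = 26
  Task 3: deadline = 29
Priority order (highest first): [5, 2, 4, 6, 1, 3]
Highest priority task = 5

5


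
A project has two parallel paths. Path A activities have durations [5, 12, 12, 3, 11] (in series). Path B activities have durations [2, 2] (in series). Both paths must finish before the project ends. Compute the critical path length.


Path A total = 5 + 12 + 12 + 3 + 11 = 43
Path B total = 2 + 2 = 4
Critical path = longest path = max(43, 4) = 43

43


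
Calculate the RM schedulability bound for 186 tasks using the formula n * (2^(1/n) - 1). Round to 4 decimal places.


Compute 2^(1/186) = 1.0037335501
Subtract 1: 1.0037335501 - 1 = 0.0037335501
Multiply by n: 186 * 0.0037335501 = 0.6944403186
Round to 4 dp: 0.6944

0.6944


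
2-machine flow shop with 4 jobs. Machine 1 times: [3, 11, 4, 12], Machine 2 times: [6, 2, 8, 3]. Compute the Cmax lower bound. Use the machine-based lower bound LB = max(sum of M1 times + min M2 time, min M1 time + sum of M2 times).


LB1 = sum(M1 times) + min(M2 times) = 30 + 2 = 32
LB2 = min(M1 times) + sum(M2 times) = 3 + 19 = 22
Lower bound = max(LB1, LB2) = max(32, 22) = 32

32


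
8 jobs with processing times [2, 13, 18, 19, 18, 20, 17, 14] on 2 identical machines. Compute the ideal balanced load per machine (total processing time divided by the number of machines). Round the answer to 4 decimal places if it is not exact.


Total processing time = 2 + 13 + 18 + 19 + 18 + 20 + 17 + 14 = 121
Number of machines = 2
Ideal balanced load = 121 / 2 = 60.5

60.5


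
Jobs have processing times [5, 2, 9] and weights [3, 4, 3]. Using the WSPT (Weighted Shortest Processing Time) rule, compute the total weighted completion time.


Compute p/w ratios and sort ascending (WSPT): [(2, 4), (5, 3), (9, 3)]
Compute weighted completion times:
  Job (p=2,w=4): C=2, w*C=4*2=8
  Job (p=5,w=3): C=7, w*C=3*7=21
  Job (p=9,w=3): C=16, w*C=3*16=48
Total weighted completion time = 77

77


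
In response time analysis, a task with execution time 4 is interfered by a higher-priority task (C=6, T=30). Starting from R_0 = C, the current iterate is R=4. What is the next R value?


R_next = C + ceil(R_prev / T_hp) * C_hp
ceil(4 / 30) = ceil(0.1333) = 1
Interference = 1 * 6 = 6
R_next = 4 + 6 = 10

10


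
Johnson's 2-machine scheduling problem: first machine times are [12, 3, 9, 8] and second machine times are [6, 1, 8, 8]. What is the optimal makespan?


Apply Johnson's rule:
  Group 1 (a <= b): [(4, 8, 8)]
  Group 2 (a > b): [(3, 9, 8), (1, 12, 6), (2, 3, 1)]
Optimal job order: [4, 3, 1, 2]
Schedule:
  Job 4: M1 done at 8, M2 done at 16
  Job 3: M1 done at 17, M2 done at 25
  Job 1: M1 done at 29, M2 done at 35
  Job 2: M1 done at 32, M2 done at 36
Makespan = 36

36


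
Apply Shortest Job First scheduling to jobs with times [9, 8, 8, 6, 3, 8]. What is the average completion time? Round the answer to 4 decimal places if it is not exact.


SJF order (ascending): [3, 6, 8, 8, 8, 9]
Completion times:
  Job 1: burst=3, C=3
  Job 2: burst=6, C=9
  Job 3: burst=8, C=17
  Job 4: burst=8, C=25
  Job 5: burst=8, C=33
  Job 6: burst=9, C=42
Average completion = 129/6 = 21.5

21.5


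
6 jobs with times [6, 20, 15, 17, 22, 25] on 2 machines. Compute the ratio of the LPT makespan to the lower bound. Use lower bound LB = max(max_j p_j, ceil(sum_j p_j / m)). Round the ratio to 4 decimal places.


LPT order: [25, 22, 20, 17, 15, 6]
Machine loads after assignment: [57, 48]
LPT makespan = 57
Lower bound = max(max_job, ceil(total/2)) = max(25, 53) = 53
Ratio = 57 / 53 = 1.0755

1.0755


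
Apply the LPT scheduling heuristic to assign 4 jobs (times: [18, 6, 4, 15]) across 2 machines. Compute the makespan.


Sort jobs in decreasing order (LPT): [18, 15, 6, 4]
Assign each job to the least loaded machine:
  Machine 1: jobs [18, 4], load = 22
  Machine 2: jobs [15, 6], load = 21
Makespan = max load = 22

22


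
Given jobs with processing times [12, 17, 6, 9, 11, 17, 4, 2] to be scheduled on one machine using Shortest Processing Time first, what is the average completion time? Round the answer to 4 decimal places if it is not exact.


Sort jobs by processing time (SPT order): [2, 4, 6, 9, 11, 12, 17, 17]
Compute completion times sequentially:
  Job 1: processing = 2, completes at 2
  Job 2: processing = 4, completes at 6
  Job 3: processing = 6, completes at 12
  Job 4: processing = 9, completes at 21
  Job 5: processing = 11, completes at 32
  Job 6: processing = 12, completes at 44
  Job 7: processing = 17, completes at 61
  Job 8: processing = 17, completes at 78
Sum of completion times = 256
Average completion time = 256/8 = 32.0

32.0


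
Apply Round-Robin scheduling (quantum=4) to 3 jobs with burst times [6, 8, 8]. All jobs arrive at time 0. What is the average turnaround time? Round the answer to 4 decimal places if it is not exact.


Time quantum = 4
Execution trace:
  J1 runs 4 units, time = 4
  J2 runs 4 units, time = 8
  J3 runs 4 units, time = 12
  J1 runs 2 units, time = 14
  J2 runs 4 units, time = 18
  J3 runs 4 units, time = 22
Finish times: [14, 18, 22]
Average turnaround = 54/3 = 18.0

18.0


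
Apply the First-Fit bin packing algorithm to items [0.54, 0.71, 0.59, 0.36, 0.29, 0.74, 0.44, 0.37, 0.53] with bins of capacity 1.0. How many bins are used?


Place items sequentially using First-Fit:
  Item 0.54 -> new Bin 1
  Item 0.71 -> new Bin 2
  Item 0.59 -> new Bin 3
  Item 0.36 -> Bin 1 (now 0.9)
  Item 0.29 -> Bin 2 (now 1.0)
  Item 0.74 -> new Bin 4
  Item 0.44 -> new Bin 5
  Item 0.37 -> Bin 3 (now 0.96)
  Item 0.53 -> Bin 5 (now 0.97)
Total bins used = 5

5


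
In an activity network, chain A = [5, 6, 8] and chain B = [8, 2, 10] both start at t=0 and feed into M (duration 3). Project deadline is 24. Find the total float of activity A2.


Forward pass: ES(A2) = sum of predecessors on chain A = 5
EF = ES + duration = 5 + 6 = 11
Backward pass: LF(M) = deadline = 24; LS(M) = 24 - 3 = 21
LF(A2) = LS(M) - sum(successors on chain A) = 21 - 8 = 13
LS = LF - duration = 13 - 6 = 7
Total float = LS - ES = 7 - 5 = 2

2


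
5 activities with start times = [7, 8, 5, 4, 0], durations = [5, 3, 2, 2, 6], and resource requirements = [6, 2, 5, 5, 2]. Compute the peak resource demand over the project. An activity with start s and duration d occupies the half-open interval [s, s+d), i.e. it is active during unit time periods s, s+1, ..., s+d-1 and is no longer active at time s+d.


Each activity i is active on [start_i, start_i + duration_i).
Compute total resource usage per time slot:
  t=0: active resources = [2], total = 2
  t=1: active resources = [2], total = 2
  t=2: active resources = [2], total = 2
  t=3: active resources = [2], total = 2
  t=4: active resources = [5, 2], total = 7
  t=5: active resources = [5, 5, 2], total = 12
  t=6: active resources = [5], total = 5
  t=7: active resources = [6], total = 6
  t=8: active resources = [6, 2], total = 8
  t=9: active resources = [6, 2], total = 8
  t=10: active resources = [6, 2], total = 8
  t=11: active resources = [6], total = 6
Peak resource demand = 12

12


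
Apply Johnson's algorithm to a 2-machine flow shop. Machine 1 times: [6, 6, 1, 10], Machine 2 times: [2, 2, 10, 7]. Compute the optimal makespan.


Apply Johnson's rule:
  Group 1 (a <= b): [(3, 1, 10)]
  Group 2 (a > b): [(4, 10, 7), (1, 6, 2), (2, 6, 2)]
Optimal job order: [3, 4, 1, 2]
Schedule:
  Job 3: M1 done at 1, M2 done at 11
  Job 4: M1 done at 11, M2 done at 18
  Job 1: M1 done at 17, M2 done at 20
  Job 2: M1 done at 23, M2 done at 25
Makespan = 25

25


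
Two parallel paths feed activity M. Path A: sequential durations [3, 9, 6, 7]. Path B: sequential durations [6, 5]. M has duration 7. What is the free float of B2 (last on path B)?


ES(B2) = sum of predecessors on chain B = 6
EF(B2) = ES + duration = 6 + 5 = 11
Successor of B2 is M. ES(M) = max(sum(A), sum(B)) = max(25, 11) = 25
Free float = ES(successor) - EF(current) = 25 - 11 = 14

14


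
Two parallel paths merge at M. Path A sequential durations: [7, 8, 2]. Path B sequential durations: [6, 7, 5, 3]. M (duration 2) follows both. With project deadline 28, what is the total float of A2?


Forward pass: ES(A2) = sum of predecessors on chain A = 7
EF = ES + duration = 7 + 8 = 15
Backward pass: LF(M) = deadline = 28; LS(M) = 28 - 2 = 26
LF(A2) = LS(M) - sum(successors on chain A) = 26 - 2 = 24
LS = LF - duration = 24 - 8 = 16
Total float = LS - ES = 16 - 7 = 9

9


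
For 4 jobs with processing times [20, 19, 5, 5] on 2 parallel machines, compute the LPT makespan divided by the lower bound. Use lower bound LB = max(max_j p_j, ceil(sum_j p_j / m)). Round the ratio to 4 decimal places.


LPT order: [20, 19, 5, 5]
Machine loads after assignment: [25, 24]
LPT makespan = 25
Lower bound = max(max_job, ceil(total/2)) = max(20, 25) = 25
Ratio = 25 / 25 = 1.0

1.0


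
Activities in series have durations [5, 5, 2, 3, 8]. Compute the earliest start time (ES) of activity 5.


Activity 5 starts after activities 1 through 4 complete.
Predecessor durations: [5, 5, 2, 3]
ES = 5 + 5 + 2 + 3 = 15

15


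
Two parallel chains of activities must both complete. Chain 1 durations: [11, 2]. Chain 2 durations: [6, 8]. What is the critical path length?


Path A total = 11 + 2 = 13
Path B total = 6 + 8 = 14
Critical path = longest path = max(13, 14) = 14

14


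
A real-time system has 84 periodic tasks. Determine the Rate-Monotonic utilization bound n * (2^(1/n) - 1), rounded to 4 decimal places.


Compute 2^(1/84) = 1.0082858917
Subtract 1: 1.0082858917 - 1 = 0.0082858917
Multiply by n: 84 * 0.0082858917 = 0.6960149028
Round to 4 dp: 0.6960

0.6960


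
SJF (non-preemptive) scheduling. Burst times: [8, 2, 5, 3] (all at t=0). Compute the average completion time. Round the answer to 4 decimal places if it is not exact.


SJF order (ascending): [2, 3, 5, 8]
Completion times:
  Job 1: burst=2, C=2
  Job 2: burst=3, C=5
  Job 3: burst=5, C=10
  Job 4: burst=8, C=18
Average completion = 35/4 = 8.75

8.75


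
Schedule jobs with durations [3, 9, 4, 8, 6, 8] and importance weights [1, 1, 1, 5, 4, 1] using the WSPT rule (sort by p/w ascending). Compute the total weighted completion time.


Compute p/w ratios and sort ascending (WSPT): [(6, 4), (8, 5), (3, 1), (4, 1), (8, 1), (9, 1)]
Compute weighted completion times:
  Job (p=6,w=4): C=6, w*C=4*6=24
  Job (p=8,w=5): C=14, w*C=5*14=70
  Job (p=3,w=1): C=17, w*C=1*17=17
  Job (p=4,w=1): C=21, w*C=1*21=21
  Job (p=8,w=1): C=29, w*C=1*29=29
  Job (p=9,w=1): C=38, w*C=1*38=38
Total weighted completion time = 199

199


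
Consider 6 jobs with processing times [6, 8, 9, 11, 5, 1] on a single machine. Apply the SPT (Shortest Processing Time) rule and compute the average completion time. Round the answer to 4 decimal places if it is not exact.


Sort jobs by processing time (SPT order): [1, 5, 6, 8, 9, 11]
Compute completion times sequentially:
  Job 1: processing = 1, completes at 1
  Job 2: processing = 5, completes at 6
  Job 3: processing = 6, completes at 12
  Job 4: processing = 8, completes at 20
  Job 5: processing = 9, completes at 29
  Job 6: processing = 11, completes at 40
Sum of completion times = 108
Average completion time = 108/6 = 18.0

18.0


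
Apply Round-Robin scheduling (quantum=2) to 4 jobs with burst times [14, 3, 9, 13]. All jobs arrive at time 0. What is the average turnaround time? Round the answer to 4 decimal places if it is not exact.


Time quantum = 2
Execution trace:
  J1 runs 2 units, time = 2
  J2 runs 2 units, time = 4
  J3 runs 2 units, time = 6
  J4 runs 2 units, time = 8
  J1 runs 2 units, time = 10
  J2 runs 1 units, time = 11
  J3 runs 2 units, time = 13
  J4 runs 2 units, time = 15
  J1 runs 2 units, time = 17
  J3 runs 2 units, time = 19
  J4 runs 2 units, time = 21
  J1 runs 2 units, time = 23
  J3 runs 2 units, time = 25
  J4 runs 2 units, time = 27
  J1 runs 2 units, time = 29
  J3 runs 1 units, time = 30
  J4 runs 2 units, time = 32
  J1 runs 2 units, time = 34
  J4 runs 2 units, time = 36
  J1 runs 2 units, time = 38
  J4 runs 1 units, time = 39
Finish times: [38, 11, 30, 39]
Average turnaround = 118/4 = 29.5

29.5


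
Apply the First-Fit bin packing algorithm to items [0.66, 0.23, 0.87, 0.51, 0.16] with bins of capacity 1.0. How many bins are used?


Place items sequentially using First-Fit:
  Item 0.66 -> new Bin 1
  Item 0.23 -> Bin 1 (now 0.89)
  Item 0.87 -> new Bin 2
  Item 0.51 -> new Bin 3
  Item 0.16 -> Bin 3 (now 0.67)
Total bins used = 3

3


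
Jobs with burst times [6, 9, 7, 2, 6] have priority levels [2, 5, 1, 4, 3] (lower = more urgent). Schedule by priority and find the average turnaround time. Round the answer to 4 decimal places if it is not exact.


Sort by priority (ascending = highest first):
Order: [(1, 7), (2, 6), (3, 6), (4, 2), (5, 9)]
Completion times:
  Priority 1, burst=7, C=7
  Priority 2, burst=6, C=13
  Priority 3, burst=6, C=19
  Priority 4, burst=2, C=21
  Priority 5, burst=9, C=30
Average turnaround = 90/5 = 18.0

18.0


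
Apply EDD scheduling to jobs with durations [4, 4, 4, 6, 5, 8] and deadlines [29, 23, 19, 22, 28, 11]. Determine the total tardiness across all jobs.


Sort by due date (EDD order): [(8, 11), (4, 19), (6, 22), (4, 23), (5, 28), (4, 29)]
Compute completion times and tardiness:
  Job 1: p=8, d=11, C=8, tardiness=max(0,8-11)=0
  Job 2: p=4, d=19, C=12, tardiness=max(0,12-19)=0
  Job 3: p=6, d=22, C=18, tardiness=max(0,18-22)=0
  Job 4: p=4, d=23, C=22, tardiness=max(0,22-23)=0
  Job 5: p=5, d=28, C=27, tardiness=max(0,27-28)=0
  Job 6: p=4, d=29, C=31, tardiness=max(0,31-29)=2
Total tardiness = 2

2


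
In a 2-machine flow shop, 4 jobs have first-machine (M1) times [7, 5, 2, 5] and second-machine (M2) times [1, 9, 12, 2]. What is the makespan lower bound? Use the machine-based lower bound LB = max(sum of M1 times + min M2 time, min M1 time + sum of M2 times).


LB1 = sum(M1 times) + min(M2 times) = 19 + 1 = 20
LB2 = min(M1 times) + sum(M2 times) = 2 + 24 = 26
Lower bound = max(LB1, LB2) = max(20, 26) = 26

26


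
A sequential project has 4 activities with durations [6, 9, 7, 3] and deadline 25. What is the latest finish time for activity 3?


LF(activity 3) = deadline - sum of successor durations
Successors: activities 4 through 4 with durations [3]
Sum of successor durations = 3
LF = 25 - 3 = 22

22


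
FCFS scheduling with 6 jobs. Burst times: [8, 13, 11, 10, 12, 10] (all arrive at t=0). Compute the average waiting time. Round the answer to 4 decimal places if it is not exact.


FCFS order (as given): [8, 13, 11, 10, 12, 10]
Waiting times:
  Job 1: wait = 0
  Job 2: wait = 8
  Job 3: wait = 21
  Job 4: wait = 32
  Job 5: wait = 42
  Job 6: wait = 54
Sum of waiting times = 157
Average waiting time = 157/6 = 26.1667

26.1667


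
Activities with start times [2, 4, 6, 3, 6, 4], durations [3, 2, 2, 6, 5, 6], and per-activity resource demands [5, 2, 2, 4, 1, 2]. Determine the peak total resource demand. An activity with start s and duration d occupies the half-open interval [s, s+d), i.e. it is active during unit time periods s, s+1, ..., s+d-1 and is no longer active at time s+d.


Each activity i is active on [start_i, start_i + duration_i).
Compute total resource usage per time slot:
  t=0: active resources = [], total = 0
  t=1: active resources = [], total = 0
  t=2: active resources = [5], total = 5
  t=3: active resources = [5, 4], total = 9
  t=4: active resources = [5, 2, 4, 2], total = 13
  t=5: active resources = [2, 4, 2], total = 8
  t=6: active resources = [2, 4, 1, 2], total = 9
  t=7: active resources = [2, 4, 1, 2], total = 9
  t=8: active resources = [4, 1, 2], total = 7
  t=9: active resources = [1, 2], total = 3
  t=10: active resources = [1], total = 1
Peak resource demand = 13

13


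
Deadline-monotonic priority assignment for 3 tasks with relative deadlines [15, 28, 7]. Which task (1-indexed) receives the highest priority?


Sort tasks by relative deadline (ascending):
  Task 3: deadline = 7
  Task 1: deadline = 15
  Task 2: deadline = 28
Priority order (highest first): [3, 1, 2]
Highest priority task = 3

3


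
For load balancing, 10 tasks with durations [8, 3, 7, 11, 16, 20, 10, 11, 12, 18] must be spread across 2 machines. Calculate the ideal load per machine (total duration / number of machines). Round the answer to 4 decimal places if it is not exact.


Total processing time = 8 + 3 + 7 + 11 + 16 + 20 + 10 + 11 + 12 + 18 = 116
Number of machines = 2
Ideal balanced load = 116 / 2 = 58.0

58.0


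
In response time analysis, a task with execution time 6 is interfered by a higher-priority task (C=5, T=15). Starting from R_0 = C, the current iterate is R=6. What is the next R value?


R_next = C + ceil(R_prev / T_hp) * C_hp
ceil(6 / 15) = ceil(0.4) = 1
Interference = 1 * 5 = 5
R_next = 6 + 5 = 11

11


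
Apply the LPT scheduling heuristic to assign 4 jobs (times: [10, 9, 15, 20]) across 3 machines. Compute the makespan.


Sort jobs in decreasing order (LPT): [20, 15, 10, 9]
Assign each job to the least loaded machine:
  Machine 1: jobs [20], load = 20
  Machine 2: jobs [15], load = 15
  Machine 3: jobs [10, 9], load = 19
Makespan = max load = 20

20


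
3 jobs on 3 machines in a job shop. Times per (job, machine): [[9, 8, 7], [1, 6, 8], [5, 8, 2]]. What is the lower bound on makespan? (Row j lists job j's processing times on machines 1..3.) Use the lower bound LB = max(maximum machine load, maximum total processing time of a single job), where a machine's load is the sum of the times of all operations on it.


Machine loads:
  Machine 1: 9 + 1 + 5 = 15
  Machine 2: 8 + 6 + 8 = 22
  Machine 3: 7 + 8 + 2 = 17
Max machine load = 22
Job totals:
  Job 1: 24
  Job 2: 15
  Job 3: 15
Max job total = 24
Lower bound = max(22, 24) = 24

24


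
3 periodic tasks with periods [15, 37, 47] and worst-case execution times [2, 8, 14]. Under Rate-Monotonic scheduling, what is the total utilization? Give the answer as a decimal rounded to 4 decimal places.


Compute individual utilizations (exact fractions):
  Task 1: C/T = 2/15 (approx. 0.1333)
  Task 2: C/T = 8/37 (approx. 0.2162)
  Task 3: C/T = 14/47 (approx. 0.2979)
Total utilization U = 2/15 + 8/37 + 14/47 = 16888/26085
Rounded to 4 decimal places: U = 0.6474
RM (Liu & Layland) bound for 3 tasks = 0.779763; compare with U = 16888/26085 (approx. 0.647422)
U <= bound, so schedulable by RM sufficient condition.

0.6474


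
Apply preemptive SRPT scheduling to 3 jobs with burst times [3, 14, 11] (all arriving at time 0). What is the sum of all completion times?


Since all jobs arrive at t=0, SRPT equals SPT ordering.
SPT order: [3, 11, 14]
Completion times:
  Job 1: p=3, C=3
  Job 2: p=11, C=14
  Job 3: p=14, C=28
Total completion time = 3 + 14 + 28 = 45

45


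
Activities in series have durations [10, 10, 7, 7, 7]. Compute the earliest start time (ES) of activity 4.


Activity 4 starts after activities 1 through 3 complete.
Predecessor durations: [10, 10, 7]
ES = 10 + 10 + 7 = 27

27


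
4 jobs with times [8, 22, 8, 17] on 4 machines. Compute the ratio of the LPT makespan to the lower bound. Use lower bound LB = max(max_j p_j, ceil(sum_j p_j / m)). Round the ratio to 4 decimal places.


LPT order: [22, 17, 8, 8]
Machine loads after assignment: [22, 17, 8, 8]
LPT makespan = 22
Lower bound = max(max_job, ceil(total/4)) = max(22, 14) = 22
Ratio = 22 / 22 = 1.0

1.0
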